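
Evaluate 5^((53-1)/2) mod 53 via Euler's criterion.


p = 53 is prime and the exponent is (p-1)/2 = 26, so by Euler's criterion 5^26 = (5/53) = +1 or -1 mod 53.
Compute by square-and-multiply:
  26 = 16 + 8 + 2 (binary 11010)
  Repeated squaring mod 53: 5^1 = 5, 5^2 = 25, 5^4 = 42, 5^8 = 15, 5^16 = 13
  5^26 = 5^16 * 5^8 * 5^2 = 13 * 15 * 25 mod 53
    13 * 15 = 195 = 36 mod 53
    36 * 25 = 900 = 52 mod 53
  5^26 = 52 mod 53
Result 52 = p - 1 = -1 mod 53: 5 is a quadratic non-residue mod 53. As a residue in [0, p-1] the value is 52.
5^26 mod 53 = 52

52


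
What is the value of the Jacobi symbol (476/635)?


Compute (476/635) via quadratic reciprocity:
  pull out 2: (2/635) = -1  (since 635 mod 8 = 3)
  pull out 2: (2/635) = -1  (since 635 mod 8 = 3)
  reciprocity: (119/635) -> -(635/119)
  reduce: (40/119)
  pull out 2: (2/119) = +1  (since 119 mod 8 = 7)
  pull out 2: (2/119) = +1  (since 119 mod 8 = 7)
  pull out 2: (2/119) = +1  (since 119 mod 8 = 7)
  reciprocity: (5/119) -> +(119/5)
  reduce: (4/5)
  pull out 2: (2/5) = -1  (since 5 mod 8 = 5)
  pull out 2: (2/5) = -1  (since 5 mod 8 = 5)
  (1/5) = 1
Product of signs = -1

-1


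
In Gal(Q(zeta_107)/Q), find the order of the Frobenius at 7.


The Frobenius at p in Gal(Q(zeta_n)/Q) = (Z/nZ)* is the class of p, so its order is ord_107(7), the smallest k >= 1 with 7^k = 1 mod 107.
n = 107 = 107, phi(107) = 106; the order divides phi(n).
Divisors of 106: 1, 2, 53, 106
Repeated squaring mod 107: 7^1 = 7, 7^2 = 49, 7^4 = 47, 7^8 = 69, 7^16 = 53, 7^32 = 27, 7^64 = 87
Test divisors in increasing order:
  k=1: 7^1 = 7 mod 107
  k=2: 7^2 = 49 mod 107
  k=53: 7^53 = 27 * 53 * 47 * 7 = 106 mod 107
  k=106: 7^106 = 87 * 27 * 69 * 49 = 1 mod 107  <- first divisor giving 1
Order = 106

106


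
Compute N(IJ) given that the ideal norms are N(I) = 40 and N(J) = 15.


N(IJ) = N(I) * N(J)
= 40 * 15
= 600

600


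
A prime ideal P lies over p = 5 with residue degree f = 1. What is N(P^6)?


N(P^a) = p^(a*f)
= 5^(6*1)
= 5^6
= 15625

15625


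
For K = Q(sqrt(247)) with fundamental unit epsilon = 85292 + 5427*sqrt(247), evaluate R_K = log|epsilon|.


epsilon = 85292 + 5427*sqrt(247)
= 170584.0000
R = ln(170584.0000)
= 12.0470

12.0470


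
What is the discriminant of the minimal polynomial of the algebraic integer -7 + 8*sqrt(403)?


The element -7 + 8*sqrt(403) has minimal polynomial:
x^2 + 14*x - 25743
Discriminant = (14)^2 - 4*(-25743)
= 196 + 102972
= 103168

103168


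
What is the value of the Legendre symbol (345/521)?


p = 521 is prime, so compute (345/521) with the reciprocity algorithm (Jacobi-symbol steps: pull out 2s via (2/n), flip via reciprocity, reduce):
  reciprocity: (345/521) -> +(521/345)
  reduce: (176/345)
  pull out 2: (2/345) = +1  (since 345 mod 8 = 1)
  pull out 2: (2/345) = +1  (since 345 mod 8 = 1)
  pull out 2: (2/345) = +1  (since 345 mod 8 = 1)
  pull out 2: (2/345) = +1  (since 345 mod 8 = 1)
  reciprocity: (11/345) -> +(345/11)
  reduce: (4/11)
  pull out 2: (2/11) = -1  (since 11 mod 8 = 3)
  pull out 2: (2/11) = -1  (since 11 mod 8 = 3)
  (1/11) = 1
Product of signs = 1
(345/521) = 1

1


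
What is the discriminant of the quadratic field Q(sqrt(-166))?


For K = Q(sqrt(d)) with d squarefree: disc(K) = d if d = 1 mod 4, and disc(K) = 4d if d = 2 or 3 mod 4.
Here d = -166, and d mod 4 = 2.
d = 2 mod 4, not 1 (O_K = Z[sqrt(d)]), so disc(K) = 4d = 4 * (-166) = -664

-664


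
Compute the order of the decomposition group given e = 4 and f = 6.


|D_P| = e * f
= 4 * 6
= 24

24


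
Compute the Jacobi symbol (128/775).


Compute (128/775) via quadratic reciprocity:
  pull out 2: (2/775) = +1  (since 775 mod 8 = 7)
  pull out 2: (2/775) = +1  (since 775 mod 8 = 7)
  pull out 2: (2/775) = +1  (since 775 mod 8 = 7)
  pull out 2: (2/775) = +1  (since 775 mod 8 = 7)
  pull out 2: (2/775) = +1  (since 775 mod 8 = 7)
  pull out 2: (2/775) = +1  (since 775 mod 8 = 7)
  pull out 2: (2/775) = +1  (since 775 mod 8 = 7)
  (1/775) = 1
Product of signs = 1

1


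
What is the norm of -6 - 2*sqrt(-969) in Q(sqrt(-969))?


N(a + b*sqrt(d)) = a^2 - d*b^2
= (-6)^2 - (-969)*(-2)^2
= 36 + 3876
= 3912

3912


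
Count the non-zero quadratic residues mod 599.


For prime p, the number of non-zero quadratic residues is (p-1)/2.
= (599-1)/2
= 299

299


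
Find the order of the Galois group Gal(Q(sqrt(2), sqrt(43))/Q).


The 2 square roots of distinct primes are multiplicatively independent over Q,
so [K:Q] = 2^2 and Gal(K/Q) is isomorphic to (Z/2Z)^2.
|Gal| = 2^2 = 4

4


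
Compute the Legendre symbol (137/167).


p = 167 is prime, so compute (137/167) with the reciprocity algorithm (Jacobi-symbol steps: pull out 2s via (2/n), flip via reciprocity, reduce):
  reciprocity: (137/167) -> +(167/137)
  reduce: (30/137)
  pull out 2: (2/137) = +1  (since 137 mod 8 = 1)
  reciprocity: (15/137) -> +(137/15)
  reduce: (2/15)
  pull out 2: (2/15) = +1  (since 15 mod 8 = 7)
  (1/15) = 1
Product of signs = 1
(137/167) = 1

1


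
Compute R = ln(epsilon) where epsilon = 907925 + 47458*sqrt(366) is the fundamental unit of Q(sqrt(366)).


epsilon = 907925 + 47458*sqrt(366)
= 1.8158e+06
R = ln(1.8158e+06)
= 14.4121

14.4121


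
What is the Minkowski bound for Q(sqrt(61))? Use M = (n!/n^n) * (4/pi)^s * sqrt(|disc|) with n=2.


d = 61, d mod 4 = 1, so disc(K) = d = 61; |disc(K)| = 61
Real quadratic field, so n = 2, s = r2 = 0, r1 = 2
M = (n!/n^n) * (4/pi)^s * sqrt(|disc(K)|) = (2!/2^2) * (4/pi)^0 * sqrt(61)
= 0.5 * 1.000000 * 7.810250
= 3.9051

3.9051


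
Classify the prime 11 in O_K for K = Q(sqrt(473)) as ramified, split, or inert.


K = Q(sqrt(473)). Since d mod 4 = 1, disc(K) = 473.
Check p | disc: 473 mod 11 = 0.
p divides disc, so p ramifies: (p) = P^2 with e=2, f=1, g=1.
Therefore p is ramified.

ramified


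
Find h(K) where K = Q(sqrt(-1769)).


K = Q(sqrt(-1769)). d mod 4 = 3, so D = disc(K) = 4d = -7076
h(K) equals the number of primitive reduced positive-definite forms (a, b, c) = a*x^2 + b*x*y + c*y^2 with b^2 - 4ac = D,
where reduced means |b| <= a <= c, with b >= 0 whenever |b| = a or a = c, and primitive means gcd(a, b, c) = 1.
Reduced forces 3a^2 <= |D| = 7076, so 1 <= a <= 48; b must have the parity of D, and c = (b^2 - D)/(4a) must be an integer >= a.
Enumerate a = 1..48, b in [-a, a]:
  a=1: (1, 0, 1769)  [1]
  a=2: (2, 2, 885)  [1]
  a=3: (3, -2, 590), (3, 2, 590)  [2]
  a=4: none
  a=5: (5, -2, 354), (5, 2, 354)  [2]
  a=6: (6, -2, 295), (6, 2, 295)  [2]
  a=7: (7, -6, 254), (7, 6, 254)  [2]
  a=8: none
  a=9: (9, -4, 197), (9, 4, 197)  [2]
  a=10: (10, -2, 177), (10, 2, 177)  [2]
  a=11..12: none
  a=13: (13, -10, 138), (13, 10, 138)  [2]
  a=14: (14, -6, 127), (14, 6, 127)  [2]
  a=15: (15, -8, 119), (15, -2, 118), (15, 2, 118), (15, 8, 119)  [4]
  a=16: none
  a=17: (17, -8, 105), (17, 8, 105)  [2]
  a=18: (18, -14, 101), (18, 14, 101)  [2]
  a=19: (19, -12, 95), (19, 12, 95)  [2]
  a=20: none
  a=21: (21, -20, 89), (21, -8, 85), (21, 8, 85), (21, 20, 89)  [4]
  a=22: none
  a=23: (23, -10, 78), (23, 10, 78)  [2]
  a=24: none
  a=25: (25, -18, 74), (25, 18, 74)  [2]
  a=26: (26, -10, 69), (26, 10, 69)  [2]
  a=27: (27, -22, 70), (27, 22, 70)  [2]
  a=28: none
  a=29: (29, 0, 61)  [1]
  a=30: (30, -22, 63), (30, -2, 59), (30, 2, 59), (30, 22, 63)  [4]
  a=31..33: none
  a=34: (34, -26, 57), (34, 26, 57)  [2]
  a=35: (35, -22, 54), (35, -8, 51), (35, 8, 51), (35, 22, 54)  [4]
  a=36: none
  a=37: (37, -18, 50), (37, 18, 50)  [2]
  a=38: (38, -26, 51), (38, 26, 51)  [2]
  a=39: (39, -16, 47), (39, -10, 46), (39, 10, 46), (39, 16, 47)  [4]
  a=40..41: none
  a=42: (42, -34, 49), (42, -22, 45), (42, 22, 45), (42, 34, 49)  [4]
  a=43..44: none
  a=45: (45, 32, 45)  [1]
  a=46..48: none
Total reduced forms: 1 + 1 + 2 + 2 + 2 + 2 + 2 + 2 + 2 + 2 + 4 + 2 + 2 + 2 + 4 + 2 + 2 + 2 + 2 + 1 + 4 + 2 + 4 + 2 + 2 + 4 + 4 + 1 = 64
h = 64

64


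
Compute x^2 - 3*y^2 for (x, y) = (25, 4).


x^2 - d*y^2
= 25^2 - 3*4^2
= 625 - 48
= 577

577


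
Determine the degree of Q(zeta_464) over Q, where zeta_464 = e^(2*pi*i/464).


The degree equals Euler's totient phi(464).
464 = 2^4 * 29
phi(464) = 224

224


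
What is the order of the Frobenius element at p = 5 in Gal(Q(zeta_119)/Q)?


The Frobenius at p in Gal(Q(zeta_n)/Q) = (Z/nZ)* is the class of p, so its order is ord_119(5), the smallest k >= 1 with 5^k = 1 mod 119.
n = 119 = 7 * 17, phi(119) = 96; the order divides phi(n).
Divisors of 96: 1, 2, 3, 4, 6, 8, 12, 16, 24, 32, 48, 96
Repeated squaring mod 119: 5^1 = 5, 5^2 = 25, 5^4 = 30, 5^8 = 67, 5^16 = 86, 5^32 = 18, 5^64 = 86
Test divisors in increasing order:
  k=1: 5^1 = 5 mod 119
  k=2: 5^2 = 25 mod 119
  k=3: 5^3 = 25 * 5 = 6 mod 119
  k=4: 5^4 = 30 mod 119
  k=6: 5^6 = 30 * 25 = 36 mod 119
  k=8: 5^8 = 67 mod 119
  k=12: 5^12 = 67 * 30 = 106 mod 119
  k=16: 5^16 = 86 mod 119
  k=24: 5^24 = 86 * 67 = 50 mod 119
  k=32: 5^32 = 18 mod 119
  k=48: 5^48 = 18 * 86 = 1 mod 119  <- first divisor giving 1
Order = 48

48


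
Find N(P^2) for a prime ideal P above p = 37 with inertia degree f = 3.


N(P^a) = p^(a*f)
= 37^(2*3)
= 37^6
= 2565726409

2565726409


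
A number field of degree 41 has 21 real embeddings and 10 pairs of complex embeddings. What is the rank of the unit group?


By Dirichlet's unit theorem:
rank = r1 + r2 - 1
= 21 + 10 - 1
= 30

30


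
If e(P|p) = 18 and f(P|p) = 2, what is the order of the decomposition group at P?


|D_P| = e * f
= 18 * 2
= 36

36


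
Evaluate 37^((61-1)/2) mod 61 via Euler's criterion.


p = 61 is prime and the exponent is (p-1)/2 = 30, so by Euler's criterion 37^30 = (37/61) = +1 or -1 mod 61.
Compute by square-and-multiply:
  30 = 16 + 8 + 4 + 2 (binary 11110)
  Repeated squaring mod 61: 37^1 = 37, 37^2 = 27, 37^4 = 58, 37^8 = 9, 37^16 = 20
  37^30 = 37^16 * 37^8 * 37^4 * 37^2 = 20 * 9 * 58 * 27 mod 61
    20 * 9 = 180 = 58 mod 61
    58 * 58 = 3364 = 9 mod 61
    9 * 27 = 243 = 60 mod 61
  37^30 = 60 mod 61
Result 60 = p - 1 = -1 mod 61: 37 is a quadratic non-residue mod 61. As a residue in [0, p-1] the value is 60.
37^30 mod 61 = 60

60


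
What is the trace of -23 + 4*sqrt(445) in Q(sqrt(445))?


Tr(a + b*sqrt(d)) = (a + b*sqrt(d)) + (a - b*sqrt(d)) = 2a
= 2 * (-23)
= -46

-46


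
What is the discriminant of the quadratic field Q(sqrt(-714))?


For K = Q(sqrt(d)) with d squarefree: disc(K) = d if d = 1 mod 4, and disc(K) = 4d if d = 2 or 3 mod 4.
Here d = -714, and d mod 4 = 2.
d = 2 mod 4, not 1 (O_K = Z[sqrt(d)]), so disc(K) = 4d = 4 * (-714) = -2856

-2856


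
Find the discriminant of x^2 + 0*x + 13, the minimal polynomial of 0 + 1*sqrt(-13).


The element 0 + 1*sqrt(-13) has minimal polynomial:
x^2 + 0*x + 13
Discriminant = (0)^2 - 4*(13)
= 0 - 52
= -52

-52


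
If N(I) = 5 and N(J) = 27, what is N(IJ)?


N(IJ) = N(I) * N(J)
= 5 * 27
= 135

135


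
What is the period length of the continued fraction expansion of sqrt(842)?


Run the CF algorithm for sqrt(842).
a_0 = floor(sqrt(842)) = 29; set m_0=0, q_0=1.
Recurrence: m' = q*a - m,  q' = (d - m'^2)/q,  a' = floor((a_0 + m')/q').
  step 1: m=29, q=1, a=58
a_1 = 2*a_0 = 58, so the period closes here.
sqrt(842) = [29; 58]
Period length = 1

1


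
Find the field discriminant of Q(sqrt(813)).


For K = Q(sqrt(d)) with d squarefree: disc(K) = d if d = 1 mod 4, and disc(K) = 4d if d = 2 or 3 mod 4.
Here d = 813, and d mod 4 = 1.
d = 1 mod 4 (O_K = Z[(1+sqrt(d))/2]), so disc(K) = d = 813

813


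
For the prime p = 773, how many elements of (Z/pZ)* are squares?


For prime p, the number of non-zero quadratic residues is (p-1)/2.
= (773-1)/2
= 386

386


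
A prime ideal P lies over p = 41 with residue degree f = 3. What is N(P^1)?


N(P^a) = p^(a*f)
= 41^(1*3)
= 41^3
= 68921

68921


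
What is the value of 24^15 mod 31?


p = 31 is prime and the exponent is (p-1)/2 = 15, so by Euler's criterion 24^15 = (24/31) = +1 or -1 mod 31.
Compute by square-and-multiply:
  15 = 8 + 4 + 2 + 1 (binary 1111)
  Repeated squaring mod 31: 24^1 = 24, 24^2 = 18, 24^4 = 14, 24^8 = 10
  24^15 = 24^8 * 24^4 * 24^2 * 24^1 = 10 * 14 * 18 * 24 mod 31
    10 * 14 = 140 = 16 mod 31
    16 * 18 = 288 = 9 mod 31
    9 * 24 = 216 = 30 mod 31
  24^15 = 30 mod 31
Result 30 = p - 1 = -1 mod 31: 24 is a quadratic non-residue mod 31. As a residue in [0, p-1] the value is 30.
24^15 mod 31 = 30

30


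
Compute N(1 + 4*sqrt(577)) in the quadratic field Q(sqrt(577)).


N(a + b*sqrt(d)) = a^2 - d*b^2
= (1)^2 - (577)*(4)^2
= 1 - 9232
= -9231

-9231


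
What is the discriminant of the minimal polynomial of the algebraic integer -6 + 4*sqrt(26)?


The element -6 + 4*sqrt(26) has minimal polynomial:
x^2 + 12*x - 380
Discriminant = (12)^2 - 4*(-380)
= 144 + 1520
= 1664

1664


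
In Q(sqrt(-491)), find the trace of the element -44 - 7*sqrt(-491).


Tr(a + b*sqrt(d)) = (a + b*sqrt(d)) + (a - b*sqrt(d)) = 2a
= 2 * (-44)
= -88

-88


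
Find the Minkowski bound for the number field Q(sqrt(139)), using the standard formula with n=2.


d = 139, d mod 4 = 3, so disc(K) = 4d = 556; |disc(K)| = 556
Real quadratic field, so n = 2, s = r2 = 0, r1 = 2
M = (n!/n^n) * (4/pi)^s * sqrt(|disc(K)|) = (2!/2^2) * (4/pi)^0 * sqrt(556)
= 0.5 * 1.000000 * 23.579652
= 11.7898

11.7898


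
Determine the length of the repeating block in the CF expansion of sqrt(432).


Run the CF algorithm for sqrt(432).
a_0 = floor(sqrt(432)) = 20; set m_0=0, q_0=1.
Recurrence: m' = q*a - m,  q' = (d - m'^2)/q,  a' = floor((a_0 + m')/q').
  step 1: m=20, q=32, a=1
  step 2: m=12, q=9, a=3
  step 3: m=15, q=23, a=1
  step 4: m=8, q=16, a=1
  step 5: m=8, q=23, a=1
  step 6: m=15, q=9, a=3
  step 7: m=12, q=32, a=1
  step 8: m=20, q=1, a=40
a_8 = 2*a_0 = 40, so the period closes here.
sqrt(432) = [20; 1, 3, 1, 1, 1, 3, 1, 40]
Period length = 8

8


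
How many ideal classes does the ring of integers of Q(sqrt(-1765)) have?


K = Q(sqrt(-1765)). d mod 4 = 3, so D = disc(K) = 4d = -7060
h(K) equals the number of primitive reduced positive-definite forms (a, b, c) = a*x^2 + b*x*y + c*y^2 with b^2 - 4ac = D,
where reduced means |b| <= a <= c, with b >= 0 whenever |b| = a or a = c, and primitive means gcd(a, b, c) = 1.
Reduced forces 3a^2 <= |D| = 7060, so 1 <= a <= 48; b must have the parity of D, and c = (b^2 - D)/(4a) must be an integer >= a.
Enumerate a = 1..48, b in [-a, a]:
  a=1: (1, 0, 1765)  [1]
  a=2: (2, 2, 883)  [1]
  a=3..4: none
  a=5: (5, 0, 353)  [1]
  a=6..9: none
  a=10: (10, 10, 179)  [1]
  a=11..12: none
  a=13: (13, -8, 137), (13, 8, 137)  [2]
  a=14..22: none
  a=23: (23, -22, 82), (23, 22, 82)  [2]
  a=24..25: none
  a=26: (26, -18, 71), (26, 18, 71)  [2]
  a=27..28: none
  a=29: (29, -4, 61), (29, 4, 61)  [2]
  a=30: none
  a=31: (31, -16, 59), (31, 16, 59)  [2]
  a=32..36: none
  a=37: (37, -28, 53), (37, 28, 53)  [2]
  a=38..40: none
  a=41: (41, -22, 46), (41, 22, 46)  [2]
  a=42: none
  a=43: (43, -32, 47), (43, 32, 47)  [2]
  a=44..48: none
Total reduced forms: 1 + 1 + 1 + 1 + 2 + 2 + 2 + 2 + 2 + 2 + 2 + 2 = 20
h = 20

20


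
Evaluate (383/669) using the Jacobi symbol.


Compute (383/669) via quadratic reciprocity:
  reciprocity: (383/669) -> +(669/383)
  reduce: (286/383)
  pull out 2: (2/383) = +1  (since 383 mod 8 = 7)
  reciprocity: (143/383) -> -(383/143)
  reduce: (97/143)
  reciprocity: (97/143) -> +(143/97)
  reduce: (46/97)
  pull out 2: (2/97) = +1  (since 97 mod 8 = 1)
  reciprocity: (23/97) -> +(97/23)
  reduce: (5/23)
  reciprocity: (5/23) -> +(23/5)
  reduce: (3/5)
  reciprocity: (3/5) -> +(5/3)
  reduce: (2/3)
  pull out 2: (2/3) = -1  (since 3 mod 8 = 3)
  (1/3) = 1
Product of signs = 1

1


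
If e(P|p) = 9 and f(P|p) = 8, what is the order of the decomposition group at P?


|D_P| = e * f
= 9 * 8
= 72

72


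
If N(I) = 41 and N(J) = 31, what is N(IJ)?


N(IJ) = N(I) * N(J)
= 41 * 31
= 1271

1271


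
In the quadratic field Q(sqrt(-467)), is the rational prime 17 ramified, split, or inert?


K = Q(sqrt(-467)). Since d mod 4 = 1, disc(K) = -467.
Check p | disc: -467 mod 17 = 9.
p does not divide disc. Compute Legendre symbol (d/p):
9^((17-1)/2) mod 17 = 1
(d/p) = 1, so p splits: (p) = P*P' with e=1, f=1, g=2.
Therefore p is split.

split


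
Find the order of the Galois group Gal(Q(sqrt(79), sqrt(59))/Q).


The 2 square roots of distinct primes are multiplicatively independent over Q,
so [K:Q] = 2^2 and Gal(K/Q) is isomorphic to (Z/2Z)^2.
|Gal| = 2^2 = 4

4


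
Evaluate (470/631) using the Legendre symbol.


p = 631 is prime, so compute (470/631) with the reciprocity algorithm (Jacobi-symbol steps: pull out 2s via (2/n), flip via reciprocity, reduce):
  pull out 2: (2/631) = +1  (since 631 mod 8 = 7)
  reciprocity: (235/631) -> -(631/235)
  reduce: (161/235)
  reciprocity: (161/235) -> +(235/161)
  reduce: (74/161)
  pull out 2: (2/161) = +1  (since 161 mod 8 = 1)
  reciprocity: (37/161) -> +(161/37)
  reduce: (13/37)
  reciprocity: (13/37) -> +(37/13)
  reduce: (11/13)
  reciprocity: (11/13) -> +(13/11)
  reduce: (2/11)
  pull out 2: (2/11) = -1  (since 11 mod 8 = 3)
  (1/11) = 1
Product of signs = 1
(470/631) = 1

1


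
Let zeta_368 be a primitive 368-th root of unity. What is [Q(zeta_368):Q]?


The degree equals Euler's totient phi(368).
368 = 2^4 * 23
phi(368) = 176

176


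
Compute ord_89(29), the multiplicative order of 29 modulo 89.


We want ord_89(29), the smallest k >= 1 with 29^k = 1 mod 89.
n = 89 = 89, phi(89) = 88; the order divides phi(n).
Divisors of 88: 1, 2, 4, 8, 11, 22, 44, 88
Repeated squaring mod 89: 29^1 = 29, 29^2 = 40, 29^4 = 87, 29^8 = 4, 29^16 = 16, 29^32 = 78, 29^64 = 32
Test divisors in increasing order:
  k=1: 29^1 = 29 mod 89
  k=2: 29^2 = 40 mod 89
  k=4: 29^4 = 87 mod 89
  k=8: 29^8 = 4 mod 89
  k=11: 29^11 = 4 * 40 * 29 = 12 mod 89
  k=22: 29^22 = 16 * 87 * 40 = 55 mod 89
  k=44: 29^44 = 78 * 4 * 87 = 88 mod 89
  k=88: 29^88 = 32 * 16 * 4 = 1 mod 89  <- first divisor giving 1
Order = 88

88


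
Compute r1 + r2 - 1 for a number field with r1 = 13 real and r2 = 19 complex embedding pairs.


By Dirichlet's unit theorem:
rank = r1 + r2 - 1
= 13 + 19 - 1
= 31

31


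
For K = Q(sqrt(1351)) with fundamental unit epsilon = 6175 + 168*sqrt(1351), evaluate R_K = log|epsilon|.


epsilon = 6175 + 168*sqrt(1351)
= 12349.9999
R = ln(12349.9999)
= 9.4214

9.4214


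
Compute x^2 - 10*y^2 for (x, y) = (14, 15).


x^2 - d*y^2
= 14^2 - 10*15^2
= 196 - 2250
= -2054

-2054


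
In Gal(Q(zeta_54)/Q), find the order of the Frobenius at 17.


The Frobenius at p in Gal(Q(zeta_n)/Q) = (Z/nZ)* is the class of p, so its order is ord_54(17), the smallest k >= 1 with 17^k = 1 mod 54.
n = 54 = 2 * 3^3, phi(54) = 18; the order divides phi(n).
Divisors of 18: 1, 2, 3, 6, 9, 18
Repeated squaring mod 54: 17^1 = 17, 17^2 = 19, 17^4 = 37, 17^8 = 19, 17^16 = 37
Test divisors in increasing order:
  k=1: 17^1 = 17 mod 54
  k=2: 17^2 = 19 mod 54
  k=3: 17^3 = 19 * 17 = 53 mod 54
  k=6: 17^6 = 37 * 19 = 1 mod 54  <- first divisor giving 1
Order = 6

6


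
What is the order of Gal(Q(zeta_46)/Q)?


|Gal(Q(zeta_46)/Q)| = phi(46)
= 22

22


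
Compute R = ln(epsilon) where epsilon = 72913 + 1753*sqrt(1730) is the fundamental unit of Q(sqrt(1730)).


epsilon = 72913 + 1753*sqrt(1730)
= 145826.0000
R = ln(145826.0000)
= 11.8902

11.8902


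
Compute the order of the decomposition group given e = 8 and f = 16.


|D_P| = e * f
= 8 * 16
= 128

128


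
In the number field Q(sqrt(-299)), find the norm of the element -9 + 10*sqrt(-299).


N(a + b*sqrt(d)) = a^2 - d*b^2
= (-9)^2 - (-299)*(10)^2
= 81 + 29900
= 29981

29981


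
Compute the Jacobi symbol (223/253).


Compute (223/253) via quadratic reciprocity:
  reciprocity: (223/253) -> +(253/223)
  reduce: (30/223)
  pull out 2: (2/223) = +1  (since 223 mod 8 = 7)
  reciprocity: (15/223) -> -(223/15)
  reduce: (13/15)
  reciprocity: (13/15) -> +(15/13)
  reduce: (2/13)
  pull out 2: (2/13) = -1  (since 13 mod 8 = 5)
  (1/13) = 1
Product of signs = 1

1


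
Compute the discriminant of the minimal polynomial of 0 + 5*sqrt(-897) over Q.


The element 0 + 5*sqrt(-897) has minimal polynomial:
x^2 + 0*x + 22425
Discriminant = (0)^2 - 4*(22425)
= 0 - 89700
= -89700

-89700


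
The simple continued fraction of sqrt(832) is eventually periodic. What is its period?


Run the CF algorithm for sqrt(832).
a_0 = floor(sqrt(832)) = 28; set m_0=0, q_0=1.
Recurrence: m' = q*a - m,  q' = (d - m'^2)/q,  a' = floor((a_0 + m')/q').
  step 1: m=28, q=48, a=1
  step 2: m=20, q=9, a=5
  step 3: m=25, q=23, a=2
  step 4: m=21, q=17, a=2
  step 5: m=13, q=39, a=1
  step 6: m=26, q=4, a=13
  step 7: m=26, q=39, a=1
  step 8: m=13, q=17, a=2
  step 9: m=21, q=23, a=2
  step 10: m=25, q=9, a=5
  step 11: m=20, q=48, a=1
  step 12: m=28, q=1, a=56
a_12 = 2*a_0 = 56, so the period closes here.
sqrt(832) = [28; 1, 5, 2, 2, 1, 13, 1, 2, 2, 5, 1, 56]
Period length = 12

12


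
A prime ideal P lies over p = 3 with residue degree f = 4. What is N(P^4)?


N(P^a) = p^(a*f)
= 3^(4*4)
= 3^16
= 43046721

43046721


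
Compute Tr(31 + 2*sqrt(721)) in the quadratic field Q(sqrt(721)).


Tr(a + b*sqrt(d)) = (a + b*sqrt(d)) + (a - b*sqrt(d)) = 2a
= 2 * (31)
= 62

62


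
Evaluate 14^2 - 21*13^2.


x^2 - d*y^2
= 14^2 - 21*13^2
= 196 - 3549
= -3353

-3353


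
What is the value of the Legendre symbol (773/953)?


p = 953 is prime, so compute (773/953) with the reciprocity algorithm (Jacobi-symbol steps: pull out 2s via (2/n), flip via reciprocity, reduce):
  reciprocity: (773/953) -> +(953/773)
  reduce: (180/773)
  pull out 2: (2/773) = -1  (since 773 mod 8 = 5)
  pull out 2: (2/773) = -1  (since 773 mod 8 = 5)
  reciprocity: (45/773) -> +(773/45)
  reduce: (8/45)
  pull out 2: (2/45) = -1  (since 45 mod 8 = 5)
  pull out 2: (2/45) = -1  (since 45 mod 8 = 5)
  pull out 2: (2/45) = -1  (since 45 mod 8 = 5)
  (1/45) = 1
Product of signs = -1
(773/953) = -1

-1


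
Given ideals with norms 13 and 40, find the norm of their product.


N(IJ) = N(I) * N(J)
= 13 * 40
= 520

520


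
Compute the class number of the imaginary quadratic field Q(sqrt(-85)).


K = Q(sqrt(-85)). d mod 4 = 3, so D = disc(K) = 4d = -340
h(K) equals the number of primitive reduced positive-definite forms (a, b, c) = a*x^2 + b*x*y + c*y^2 with b^2 - 4ac = D,
where reduced means |b| <= a <= c, with b >= 0 whenever |b| = a or a = c, and primitive means gcd(a, b, c) = 1.
Reduced forces 3a^2 <= |D| = 340, so 1 <= a <= 10; b must have the parity of D, and c = (b^2 - D)/(4a) must be an integer >= a.
Enumerate a = 1..10, b in [-a, a]:
  a=1: (1, 0, 85)  [1]
  a=2: (2, 2, 43)  [1]
  a=3..4: none
  a=5: (5, 0, 17)  [1]
  a=6..9: none
  a=10: (10, 10, 11)  [1]
Total reduced forms: 1 + 1 + 1 + 1 = 4
h = 4

4


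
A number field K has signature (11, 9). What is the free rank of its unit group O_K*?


By Dirichlet's unit theorem:
rank = r1 + r2 - 1
= 11 + 9 - 1
= 19

19


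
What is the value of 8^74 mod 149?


p = 149 is prime and the exponent is (p-1)/2 = 74, so by Euler's criterion 8^74 = (8/149) = +1 or -1 mod 149.
Compute by square-and-multiply:
  74 = 64 + 8 + 2 (binary 1001010)
  Repeated squaring mod 149: 8^1 = 8, 8^2 = 64, 8^4 = 73, 8^8 = 114, 8^16 = 33, 8^32 = 46, 8^64 = 30
  8^74 = 8^64 * 8^8 * 8^2 = 30 * 114 * 64 mod 149
    30 * 114 = 3420 = 142 mod 149
    142 * 64 = 9088 = 148 mod 149
  8^74 = 148 mod 149
Result 148 = p - 1 = -1 mod 149: 8 is a quadratic non-residue mod 149. As a residue in [0, p-1] the value is 148.
8^74 mod 149 = 148

148


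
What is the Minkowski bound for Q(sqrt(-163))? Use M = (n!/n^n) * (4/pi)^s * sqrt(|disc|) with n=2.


d = -163, d mod 4 = 1, so disc(K) = d = -163; |disc(K)| = 163
Imaginary quadratic field, so n = 2, s = r2 = 1, r1 = 0
M = (n!/n^n) * (4/pi)^s * sqrt(|disc(K)|) = (2!/2^2) * (4/pi)^1 * sqrt(163)
= 0.5 * 1.273240 * 12.767145
= 8.1278

8.1278


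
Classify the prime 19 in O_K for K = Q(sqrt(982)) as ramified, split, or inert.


K = Q(sqrt(982)). Since d mod 4 = 2, disc(K) = 3928.
Check p | disc: 3928 mod 19 = 14.
p does not divide disc. Compute Legendre symbol (d/p):
13^((19-1)/2) mod 19 = -1
(d/p) = -1, so p is inert: (p) stays prime with e=1, f=2, g=1.
Therefore p is inert.

inert


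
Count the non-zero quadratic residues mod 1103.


For prime p, the number of non-zero quadratic residues is (p-1)/2.
= (1103-1)/2
= 551

551


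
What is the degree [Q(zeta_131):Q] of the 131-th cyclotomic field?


The degree equals Euler's totient phi(131).
131 = 131
phi(131) = 130

130


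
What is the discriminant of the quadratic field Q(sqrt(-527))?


For K = Q(sqrt(d)) with d squarefree: disc(K) = d if d = 1 mod 4, and disc(K) = 4d if d = 2 or 3 mod 4.
Here d = -527, and d mod 4 = 1.
d = 1 mod 4 (O_K = Z[(1+sqrt(d))/2]), so disc(K) = d = -527

-527


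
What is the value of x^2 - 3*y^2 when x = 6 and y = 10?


x^2 - d*y^2
= 6^2 - 3*10^2
= 36 - 300
= -264

-264


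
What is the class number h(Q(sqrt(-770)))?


K = Q(sqrt(-770)). d mod 4 = 2, so D = disc(K) = 4d = -3080
h(K) equals the number of primitive reduced positive-definite forms (a, b, c) = a*x^2 + b*x*y + c*y^2 with b^2 - 4ac = D,
where reduced means |b| <= a <= c, with b >= 0 whenever |b| = a or a = c, and primitive means gcd(a, b, c) = 1.
Reduced forces 3a^2 <= |D| = 3080, so 1 <= a <= 32; b must have the parity of D, and c = (b^2 - D)/(4a) must be an integer >= a.
Enumerate a = 1..32, b in [-a, a]:
  a=1: (1, 0, 770)  [1]
  a=2: (2, 0, 385)  [1]
  a=3: (3, -2, 257), (3, 2, 257)  [2]
  a=4: none
  a=5: (5, 0, 154)  [1]
  a=6: (6, -4, 129), (6, 4, 129)  [2]
  a=7: (7, 0, 110)  [1]
  a=8: none
  a=9: (9, -4, 86), (9, 4, 86)  [2]
  a=10: (10, 0, 77)  [1]
  a=11: (11, 0, 70)  [1]
  a=12: none
  a=13: (13, -12, 62), (13, 12, 62)  [2]
  a=14: (14, 0, 55)  [1]
  a=15: (15, -10, 53), (15, 10, 53)  [2]
  a=16..17: none
  a=18: (18, -4, 43), (18, 4, 43)  [2]
  a=19: (19, -6, 41), (19, 6, 41)  [2]
  a=20: none
  a=21: (21, -14, 39), (21, 14, 39)  [2]
  a=22: (22, 0, 35)  [1]
  a=23: (23, -18, 37), (23, 18, 37)  [2]
  a=24..25: none
  a=26: (26, -12, 31), (26, 12, 31)  [2]
  a=27: (27, -22, 33), (27, 22, 33)  [2]
  a=28: none
  a=29: (29, -20, 30), (29, 20, 30)  [2]
  a=30..32: none
Total reduced forms: 1 + 1 + 2 + 1 + 2 + 1 + 2 + 1 + 1 + 2 + 1 + 2 + 2 + 2 + 2 + 1 + 2 + 2 + 2 + 2 = 32
h = 32

32


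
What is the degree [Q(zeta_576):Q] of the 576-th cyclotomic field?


The degree equals Euler's totient phi(576).
576 = 2^6 * 3^2
phi(576) = 192

192


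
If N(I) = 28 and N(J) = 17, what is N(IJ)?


N(IJ) = N(I) * N(J)
= 28 * 17
= 476

476


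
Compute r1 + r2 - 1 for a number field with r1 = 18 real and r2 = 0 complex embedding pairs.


By Dirichlet's unit theorem:
rank = r1 + r2 - 1
= 18 + 0 - 1
= 17

17


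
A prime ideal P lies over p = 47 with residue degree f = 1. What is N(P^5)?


N(P^a) = p^(a*f)
= 47^(5*1)
= 47^5
= 229345007

229345007


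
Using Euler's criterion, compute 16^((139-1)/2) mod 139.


p = 139 is prime and the exponent is (p-1)/2 = 69, so by Euler's criterion 16^69 = (16/139) = +1 or -1 mod 139.
Compute by square-and-multiply:
  69 = 64 + 4 + 1 (binary 1000101)
  Repeated squaring mod 139: 16^1 = 16, 16^2 = 117, 16^4 = 67, 16^8 = 41, 16^16 = 13, 16^32 = 30, 16^64 = 66
  16^69 = 16^64 * 16^4 * 16^1 = 66 * 67 * 16 mod 139
    66 * 67 = 4422 = 113 mod 139
    113 * 16 = 1808 = 1 mod 139
  16^69 = 1 mod 139
Result 1: 16 is a quadratic residue mod 139.
16^69 mod 139 = 1

1


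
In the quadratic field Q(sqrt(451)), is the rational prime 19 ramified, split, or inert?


K = Q(sqrt(451)). Since d mod 4 = 3, disc(K) = 1804.
Check p | disc: 1804 mod 19 = 18.
p does not divide disc. Compute Legendre symbol (d/p):
14^((19-1)/2) mod 19 = -1
(d/p) = -1, so p is inert: (p) stays prime with e=1, f=2, g=1.
Therefore p is inert.

inert


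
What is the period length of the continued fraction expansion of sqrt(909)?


Run the CF algorithm for sqrt(909).
a_0 = floor(sqrt(909)) = 30; set m_0=0, q_0=1.
Recurrence: m' = q*a - m,  q' = (d - m'^2)/q,  a' = floor((a_0 + m')/q').
  step 1: m=30, q=9, a=6
  step 2: m=24, q=37, a=1
  step 3: m=13, q=20, a=2
  step 4: m=27, q=9, a=6
  step 5: m=27, q=20, a=2
  step 6: m=13, q=37, a=1
  step 7: m=24, q=9, a=6
  step 8: m=30, q=1, a=60
a_8 = 2*a_0 = 60, so the period closes here.
sqrt(909) = [30; 6, 1, 2, 6, 2, 1, 6, 60]
Period length = 8

8


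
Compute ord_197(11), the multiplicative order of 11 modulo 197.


We want ord_197(11), the smallest k >= 1 with 11^k = 1 mod 197.
n = 197 = 197, phi(197) = 196; the order divides phi(n).
Divisors of 196: 1, 2, 4, 7, 14, 28, 49, 98, 196
Repeated squaring mod 197: 11^1 = 11, 11^2 = 121, 11^4 = 63, 11^8 = 29, 11^16 = 53, 11^32 = 51, 11^64 = 40, 11^128 = 24
Test divisors in increasing order:
  k=1: 11^1 = 11 mod 197
  k=2: 11^2 = 121 mod 197
  k=4: 11^4 = 63 mod 197
  k=7: 11^7 = 63 * 121 * 11 = 128 mod 197
  k=14: 11^14 = 29 * 63 * 121 = 33 mod 197
  k=28: 11^28 = 53 * 29 * 63 = 104 mod 197
  k=49: 11^49 = 51 * 53 * 11 = 183 mod 197
  k=98: 11^98 = 40 * 51 * 121 = 196 mod 197
  k=196: 11^196 = 24 * 40 * 63 = 1 mod 197  <- first divisor giving 1
Order = 196

196


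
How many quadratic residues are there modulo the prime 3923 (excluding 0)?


For prime p, the number of non-zero quadratic residues is (p-1)/2.
= (3923-1)/2
= 1961

1961


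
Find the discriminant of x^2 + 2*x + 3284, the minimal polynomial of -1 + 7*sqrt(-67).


The element -1 + 7*sqrt(-67) has minimal polynomial:
x^2 + 2*x + 3284
Discriminant = (2)^2 - 4*(3284)
= 4 - 13136
= -13132

-13132


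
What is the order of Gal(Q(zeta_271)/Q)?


|Gal(Q(zeta_271)/Q)| = phi(271)
= 270

270


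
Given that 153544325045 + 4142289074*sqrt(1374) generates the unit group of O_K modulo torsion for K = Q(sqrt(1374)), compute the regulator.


epsilon = 153544325045 + 4142289074*sqrt(1374)
= 3.0709e+11
R = ln(3.0709e+11)
= 26.4504

26.4504


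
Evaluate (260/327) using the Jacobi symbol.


Compute (260/327) via quadratic reciprocity:
  pull out 2: (2/327) = +1  (since 327 mod 8 = 7)
  pull out 2: (2/327) = +1  (since 327 mod 8 = 7)
  reciprocity: (65/327) -> +(327/65)
  reduce: (2/65)
  pull out 2: (2/65) = +1  (since 65 mod 8 = 1)
  (1/65) = 1
Product of signs = 1

1


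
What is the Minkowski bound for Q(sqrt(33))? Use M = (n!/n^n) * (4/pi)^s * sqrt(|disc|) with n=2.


d = 33, d mod 4 = 1, so disc(K) = d = 33; |disc(K)| = 33
Real quadratic field, so n = 2, s = r2 = 0, r1 = 2
M = (n!/n^n) * (4/pi)^s * sqrt(|disc(K)|) = (2!/2^2) * (4/pi)^0 * sqrt(33)
= 0.5 * 1.000000 * 5.744563
= 2.8723

2.8723


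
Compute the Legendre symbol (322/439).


p = 439 is prime, so compute (322/439) with the reciprocity algorithm (Jacobi-symbol steps: pull out 2s via (2/n), flip via reciprocity, reduce):
  pull out 2: (2/439) = +1  (since 439 mod 8 = 7)
  reciprocity: (161/439) -> +(439/161)
  reduce: (117/161)
  reciprocity: (117/161) -> +(161/117)
  reduce: (44/117)
  pull out 2: (2/117) = -1  (since 117 mod 8 = 5)
  pull out 2: (2/117) = -1  (since 117 mod 8 = 5)
  reciprocity: (11/117) -> +(117/11)
  reduce: (7/11)
  reciprocity: (7/11) -> -(11/7)
  reduce: (4/7)
  pull out 2: (2/7) = +1  (since 7 mod 8 = 7)
  pull out 2: (2/7) = +1  (since 7 mod 8 = 7)
  (1/7) = 1
Product of signs = -1
(322/439) = -1

-1


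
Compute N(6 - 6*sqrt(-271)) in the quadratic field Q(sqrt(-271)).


N(a + b*sqrt(d)) = a^2 - d*b^2
= (6)^2 - (-271)*(-6)^2
= 36 + 9756
= 9792

9792


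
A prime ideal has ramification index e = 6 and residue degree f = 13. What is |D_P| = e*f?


|D_P| = e * f
= 6 * 13
= 78

78


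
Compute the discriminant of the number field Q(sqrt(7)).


For K = Q(sqrt(d)) with d squarefree: disc(K) = d if d = 1 mod 4, and disc(K) = 4d if d = 2 or 3 mod 4.
Here d = 7, and d mod 4 = 3.
d = 3 mod 4, not 1 (O_K = Z[sqrt(d)]), so disc(K) = 4d = 4 * (7) = 28

28


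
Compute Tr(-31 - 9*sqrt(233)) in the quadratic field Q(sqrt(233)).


Tr(a + b*sqrt(d)) = (a + b*sqrt(d)) + (a - b*sqrt(d)) = 2a
= 2 * (-31)
= -62

-62


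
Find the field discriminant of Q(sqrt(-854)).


For K = Q(sqrt(d)) with d squarefree: disc(K) = d if d = 1 mod 4, and disc(K) = 4d if d = 2 or 3 mod 4.
Here d = -854, and d mod 4 = 2.
d = 2 mod 4, not 1 (O_K = Z[sqrt(d)]), so disc(K) = 4d = 4 * (-854) = -3416

-3416


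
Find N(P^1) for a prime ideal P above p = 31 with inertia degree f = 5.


N(P^a) = p^(a*f)
= 31^(1*5)
= 31^5
= 28629151

28629151


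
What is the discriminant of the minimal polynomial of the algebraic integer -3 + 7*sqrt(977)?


The element -3 + 7*sqrt(977) has minimal polynomial:
x^2 + 6*x - 47864
Discriminant = (6)^2 - 4*(-47864)
= 36 + 191456
= 191492

191492


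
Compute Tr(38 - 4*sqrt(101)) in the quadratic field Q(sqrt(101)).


Tr(a + b*sqrt(d)) = (a + b*sqrt(d)) + (a - b*sqrt(d)) = 2a
= 2 * (38)
= 76

76


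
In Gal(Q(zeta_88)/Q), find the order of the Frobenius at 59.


The Frobenius at p in Gal(Q(zeta_n)/Q) = (Z/nZ)* is the class of p, so its order is ord_88(59), the smallest k >= 1 with 59^k = 1 mod 88.
n = 88 = 2^3 * 11, phi(88) = 40; the order divides phi(n).
Divisors of 40: 1, 2, 4, 5, 8, 10, 20, 40
Repeated squaring mod 88: 59^1 = 59, 59^2 = 49, 59^4 = 25, 59^8 = 9, 59^16 = 81, 59^32 = 49
Test divisors in increasing order:
  k=1: 59^1 = 59 mod 88
  k=2: 59^2 = 49 mod 88
  k=4: 59^4 = 25 mod 88
  k=5: 59^5 = 25 * 59 = 67 mod 88
  k=8: 59^8 = 9 mod 88
  k=10: 59^10 = 9 * 49 = 1 mod 88  <- first divisor giving 1
Order = 10

10


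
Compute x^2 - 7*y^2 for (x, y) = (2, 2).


x^2 - d*y^2
= 2^2 - 7*2^2
= 4 - 28
= -24

-24


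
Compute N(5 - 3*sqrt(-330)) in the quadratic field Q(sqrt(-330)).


N(a + b*sqrt(d)) = a^2 - d*b^2
= (5)^2 - (-330)*(-3)^2
= 25 + 2970
= 2995

2995


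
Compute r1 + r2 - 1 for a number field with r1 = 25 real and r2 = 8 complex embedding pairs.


By Dirichlet's unit theorem:
rank = r1 + r2 - 1
= 25 + 8 - 1
= 32

32


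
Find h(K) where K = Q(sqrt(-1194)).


K = Q(sqrt(-1194)). d mod 4 = 2, so D = disc(K) = 4d = -4776
h(K) equals the number of primitive reduced positive-definite forms (a, b, c) = a*x^2 + b*x*y + c*y^2 with b^2 - 4ac = D,
where reduced means |b| <= a <= c, with b >= 0 whenever |b| = a or a = c, and primitive means gcd(a, b, c) = 1.
Reduced forces 3a^2 <= |D| = 4776, so 1 <= a <= 39; b must have the parity of D, and c = (b^2 - D)/(4a) must be an integer >= a.
Enumerate a = 1..39, b in [-a, a]:
  a=1: (1, 0, 1194)  [1]
  a=2: (2, 0, 597)  [1]
  a=3: (3, 0, 398)  [1]
  a=4: none
  a=5: (5, -2, 239), (5, 2, 239)  [2]
  a=6: (6, 0, 199)  [1]
  a=7..9: none
  a=10: (10, -8, 121), (10, 8, 121)  [2]
  a=11: (11, -8, 110), (11, 8, 110)  [2]
  a=12..14: none
  a=15: (15, -12, 82), (15, 12, 82)  [2]
  a=16: none
  a=17: (17, -16, 74), (17, 16, 74)  [2]
  a=18..21: none
  a=22: (22, -8, 55), (22, 8, 55)  [2]
  a=23: (23, -10, 53), (23, 10, 53)  [2]
  a=24: none
  a=25: (25, -18, 51), (25, 18, 51)  [2]
  a=26..28: none
  a=29: (29, -26, 47), (29, 26, 47)  [2]
  a=30: (30, -12, 41), (30, 12, 41)  [2]
  a=31..32: none
  a=33: (33, -30, 43), (33, 30, 43)  [2]
  a=34: (34, -16, 37), (34, 16, 37)  [2]
  a=35..39: none
Total reduced forms: 1 + 1 + 1 + 2 + 1 + 2 + 2 + 2 + 2 + 2 + 2 + 2 + 2 + 2 + 2 + 2 = 28
h = 28

28


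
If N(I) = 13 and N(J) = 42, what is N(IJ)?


N(IJ) = N(I) * N(J)
= 13 * 42
= 546

546


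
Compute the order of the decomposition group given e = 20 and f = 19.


|D_P| = e * f
= 20 * 19
= 380

380


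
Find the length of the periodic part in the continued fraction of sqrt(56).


Run the CF algorithm for sqrt(56).
a_0 = floor(sqrt(56)) = 7; set m_0=0, q_0=1.
Recurrence: m' = q*a - m,  q' = (d - m'^2)/q,  a' = floor((a_0 + m')/q').
  step 1: m=7, q=7, a=2
  step 2: m=7, q=1, a=14
a_2 = 2*a_0 = 14, so the period closes here.
sqrt(56) = [7; 2, 14]
Period length = 2

2


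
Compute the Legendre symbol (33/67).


p = 67 is prime, so compute (33/67) with the reciprocity algorithm (Jacobi-symbol steps: pull out 2s via (2/n), flip via reciprocity, reduce):
  reciprocity: (33/67) -> +(67/33)
  reduce: (1/33)
  (1/33) = 1
Product of signs = 1
(33/67) = 1

1


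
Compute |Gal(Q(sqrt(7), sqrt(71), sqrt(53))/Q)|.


The 3 square roots of distinct primes are multiplicatively independent over Q,
so [K:Q] = 2^3 and Gal(K/Q) is isomorphic to (Z/2Z)^3.
|Gal| = 2^3 = 8

8


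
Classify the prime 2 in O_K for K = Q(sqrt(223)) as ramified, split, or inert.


K = Q(sqrt(223)). Since d mod 4 = 3, disc(K) = 892.
Check p | disc: 892 mod 2 = 0.
p divides disc, so p ramifies: (p) = P^2 with e=2, f=1, g=1.
Therefore p is ramified.

ramified


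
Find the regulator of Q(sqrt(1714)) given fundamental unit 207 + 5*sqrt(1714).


epsilon = 207 + 5*sqrt(1714)
= 414.0024
R = ln(414.0024)
= 6.0259

6.0259


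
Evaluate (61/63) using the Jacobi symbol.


Compute (61/63) via quadratic reciprocity:
  reciprocity: (61/63) -> +(63/61)
  reduce: (2/61)
  pull out 2: (2/61) = -1  (since 61 mod 8 = 5)
  (1/61) = 1
Product of signs = -1

-1


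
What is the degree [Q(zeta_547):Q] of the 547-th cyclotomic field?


The degree equals Euler's totient phi(547).
547 = 547
phi(547) = 546

546


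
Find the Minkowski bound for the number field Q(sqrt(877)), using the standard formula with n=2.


d = 877, d mod 4 = 1, so disc(K) = d = 877; |disc(K)| = 877
Real quadratic field, so n = 2, s = r2 = 0, r1 = 2
M = (n!/n^n) * (4/pi)^s * sqrt(|disc(K)|) = (2!/2^2) * (4/pi)^0 * sqrt(877)
= 0.5 * 1.000000 * 29.614186
= 14.8071

14.8071


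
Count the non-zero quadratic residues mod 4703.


For prime p, the number of non-zero quadratic residues is (p-1)/2.
= (4703-1)/2
= 2351

2351


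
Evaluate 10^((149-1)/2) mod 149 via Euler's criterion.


p = 149 is prime and the exponent is (p-1)/2 = 74, so by Euler's criterion 10^74 = (10/149) = +1 or -1 mod 149.
Compute by square-and-multiply:
  74 = 64 + 8 + 2 (binary 1001010)
  Repeated squaring mod 149: 10^1 = 10, 10^2 = 100, 10^4 = 17, 10^8 = 140, 10^16 = 81, 10^32 = 5, 10^64 = 25
  10^74 = 10^64 * 10^8 * 10^2 = 25 * 140 * 100 mod 149
    25 * 140 = 3500 = 73 mod 149
    73 * 100 = 7300 = 148 mod 149
  10^74 = 148 mod 149
Result 148 = p - 1 = -1 mod 149: 10 is a quadratic non-residue mod 149. As a residue in [0, p-1] the value is 148.
10^74 mod 149 = 148

148


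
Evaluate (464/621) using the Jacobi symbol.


Compute (464/621) via quadratic reciprocity:
  pull out 2: (2/621) = -1  (since 621 mod 8 = 5)
  pull out 2: (2/621) = -1  (since 621 mod 8 = 5)
  pull out 2: (2/621) = -1  (since 621 mod 8 = 5)
  pull out 2: (2/621) = -1  (since 621 mod 8 = 5)
  reciprocity: (29/621) -> +(621/29)
  reduce: (12/29)
  pull out 2: (2/29) = -1  (since 29 mod 8 = 5)
  pull out 2: (2/29) = -1  (since 29 mod 8 = 5)
  reciprocity: (3/29) -> +(29/3)
  reduce: (2/3)
  pull out 2: (2/3) = -1  (since 3 mod 8 = 3)
  (1/3) = 1
Product of signs = -1

-1


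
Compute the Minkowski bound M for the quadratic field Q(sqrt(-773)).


d = -773, d mod 4 = 3, so disc(K) = 4d = -3092; |disc(K)| = 3092
Imaginary quadratic field, so n = 2, s = r2 = 1, r1 = 0
M = (n!/n^n) * (4/pi)^s * sqrt(|disc(K)|) = (2!/2^2) * (4/pi)^1 * sqrt(3092)
= 0.5 * 1.273240 * 55.605755
= 35.3997

35.3997


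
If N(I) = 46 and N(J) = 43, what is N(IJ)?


N(IJ) = N(I) * N(J)
= 46 * 43
= 1978

1978


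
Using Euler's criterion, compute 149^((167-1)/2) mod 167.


p = 167 is prime and the exponent is (p-1)/2 = 83, so by Euler's criterion 149^83 = (149/167) = +1 or -1 mod 167.
Compute by square-and-multiply:
  83 = 64 + 16 + 2 + 1 (binary 1010011)
  Repeated squaring mod 167: 149^1 = 149, 149^2 = 157, 149^4 = 100, 149^8 = 147, 149^16 = 66, 149^32 = 14, 149^64 = 29
  149^83 = 149^64 * 149^16 * 149^2 * 149^1 = 29 * 66 * 157 * 149 mod 167
    29 * 66 = 1914 = 77 mod 167
    77 * 157 = 12089 = 65 mod 167
    65 * 149 = 9685 = 166 mod 167
  149^83 = 166 mod 167
Result 166 = p - 1 = -1 mod 167: 149 is a quadratic non-residue mod 167. As a residue in [0, p-1] the value is 166.
149^83 mod 167 = 166

166
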